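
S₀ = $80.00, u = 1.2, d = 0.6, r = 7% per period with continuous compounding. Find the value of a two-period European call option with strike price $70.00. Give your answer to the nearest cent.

Risk-neutral probability p = (e^0.07 − 0.6)/(1.2 − 0.6) = 0.4725/0.6000 = 0.7875
Terminal stock prices: S_uu = 115.2, S_ud = 57.6, S_dd = 28.8
Terminal payoffs (S − K): max(45.2, 0) = 45.2, max(-12.4, 0) = 0, max(-41.2, 0) = 0
Node u (S = 96): V_u = e^(−0.07)·[0.7875·45.2000 + 0.2125·0.0000] = 33.1891
Node d (S = 48): V_d = e^(−0.07)·[0.7875·0.0000 + 0.2125·0.0000] = 0.0000
Node 0 (S = 80): V_0 = e^(−0.07)·[0.7875·33.1891 + 0.2125·0.0000] = 24.3699

$24.37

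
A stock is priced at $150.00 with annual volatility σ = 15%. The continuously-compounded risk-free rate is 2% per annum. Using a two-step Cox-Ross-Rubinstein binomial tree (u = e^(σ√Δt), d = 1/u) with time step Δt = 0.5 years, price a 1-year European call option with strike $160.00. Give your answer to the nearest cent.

CRR parameters: u = e^(σ√Δt) = e^(0.15·√0.5) = 1.1119, d = 1/u = 0.8994
Per-period rate: rΔt = 0.02·0.5 = 0.01, so R = e^0.01 = 1.0101
Risk-neutral probability p = (e^0.01 − 0.8994)/(1.1119 − 0.8994) = 0.1107/0.2125 = 0.5208
Terminal stock prices: S_uu = 185.4, S_ud = 150, S_dd = 121.3
Terminal payoffs (S − K): max(25.45, 0) = 25.45, max(-10, 0) = 0, max(-38.67, 0) = 0
Node u (S = 166.8): V_u = e^(−0.01)·[0.5208·25.4467 + 0.4792·0.0000] = 13.1207
Node d (S = 134.9): V_d = e^(−0.01)·[0.5208·0.0000 + 0.4792·0.0000] = 0.0000
Node 0 (S = 150): V_0 = e^(−0.01)·[0.5208·13.1207 + 0.4792·0.0000] = 6.7652

$6.77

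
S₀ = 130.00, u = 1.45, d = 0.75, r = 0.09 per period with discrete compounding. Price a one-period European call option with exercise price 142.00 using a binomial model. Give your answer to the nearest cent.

20.72

Risk-neutral probability p = (1 + 0.09 − 0.75)/(1.45 − 0.75) = 0.3400/0.7000 = 0.4857
Terminal stock prices: S_u = 188.5, S_d = 97.5
Terminal payoffs (S − K): max(46.5, 0) = 46.5, max(-44.5, 0) = 0
Node 0 (S = 130): V_0 = 1/1.09·[0.4857·46.5000 + 0.5143·0.0000] = 20.7208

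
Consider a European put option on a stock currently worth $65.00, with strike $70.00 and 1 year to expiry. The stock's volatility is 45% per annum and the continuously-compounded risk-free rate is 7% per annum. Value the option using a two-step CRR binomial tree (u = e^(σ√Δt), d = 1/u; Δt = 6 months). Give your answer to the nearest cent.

CRR parameters: u = e^(σ√Δt) = e^(0.45·√0.5) = 1.3746, d = 1/u = 0.7275
Per-period rate: rΔt = 0.07·0.5 = 0.035, so R = e^0.035 = 1.0356
Risk-neutral probability p = (e^0.035 − 0.7275)/(1.3746 − 0.7275) = 0.3082/0.6472 = 0.4762
Terminal stock prices: S_uu = 122.8, S_ud = 65, S_dd = 34.4
Terminal payoffs (K − S): max(-52.83, 0) = 0, max(5, 0) = 5, max(35.6, 0) = 35.6
Node u (S = 89.35): V_u = e^(−0.035)·[0.4762·0.0000 + 0.5238·5.0000] = 2.5292
Node d (S = 47.28): V_d = e^(−0.035)·[0.4762·5.0000 + 0.5238·35.6022] = 20.3076
Node 0 (S = 65): V_0 = e^(−0.035)·[0.4762·2.5292 + 0.5238·20.3076] = 11.4350

$11.44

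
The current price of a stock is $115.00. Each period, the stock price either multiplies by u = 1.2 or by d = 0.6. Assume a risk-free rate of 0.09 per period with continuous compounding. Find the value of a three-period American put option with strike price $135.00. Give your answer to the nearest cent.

Risk-neutral probability p = (e^0.09 − 0.6)/(1.2 − 0.6) = 0.4942/0.6000 = 0.8236
Terminal stock prices: S_uuu = 198.7, S_uud = 99.36, S_udd = 49.68, S_ddd = 24.84
Terminal payoffs (K − S): max(-63.72, 0) = 0, max(35.64, 0) = 35.64, max(85.32, 0) = 85.32, max(110.2, 0) = 110.2
Node uu (S = 165.6): continuation = e^(−0.09)·[0.8236·0.0000 + 0.1764·35.6400] = 5.7450; exercise value = 0.0000 ≤ continuation, so V_uu = 5.7450
Node ud (S = 82.8): continuation = e^(−0.09)·[0.8236·35.6400 + 0.1764·85.3200] = 40.5807; exercise value = 52.2000 > continuation, so V_ud = 52.2000 (exercise)
Node dd (S = 41.4): continuation = e^(−0.09)·[0.8236·85.3200 + 0.1764·110.1600] = 81.9807; exercise value = 93.6000 > continuation, so V_dd = 93.6000 (exercise)
Node u (S = 138): continuation = e^(−0.09)·[0.8236·5.7450 + 0.1764·52.2000] = 12.7389; exercise value = 0.0000 ≤ continuation, so V_u = 12.7389
Node d (S = 69): continuation = e^(−0.09)·[0.8236·52.2000 + 0.1764·93.6000] = 54.3807; exercise value = 66.0000 > continuation, so V_d = 66.0000 (exercise)
Node 0 (S = 115): continuation = e^(−0.09)·[0.8236·12.7389 + 0.1764·66.0000] = 20.2279; exercise value = 20.0000 ≤ continuation, so V_0 = 20.2279

$20.23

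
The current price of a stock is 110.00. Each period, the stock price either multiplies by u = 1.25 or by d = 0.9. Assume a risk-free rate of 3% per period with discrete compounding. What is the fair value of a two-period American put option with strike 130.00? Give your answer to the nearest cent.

20.29

Risk-neutral probability p = (1 + 0.03 − 0.9)/(1.25 − 0.9) = 0.1300/0.3500 = 0.3714
Terminal stock prices: S_uu = 171.9, S_ud = 123.8, S_dd = 89.1
Terminal payoffs (K − S): max(-41.88, 0) = 0, max(6.25, 0) = 6.25, max(40.9, 0) = 40.9
Node u (S = 137.5): continuation = 1/1.03·[0.3714·0.0000 + 0.6286·6.2500] = 3.8141; exercise value = 0.0000 ≤ continuation, so V_u = 3.8141
Node d (S = 99): continuation = 1/1.03·[0.3714·6.2500 + 0.6286·40.9000] = 27.2136; exercise value = 31.0000 > continuation, so V_d = 31.0000 (exercise)
Node 0 (S = 110): continuation = 1/1.03·[0.3714·3.8141 + 0.6286·31.0000] = 20.2936; exercise value = 20.0000 ≤ continuation, so V_0 = 20.2936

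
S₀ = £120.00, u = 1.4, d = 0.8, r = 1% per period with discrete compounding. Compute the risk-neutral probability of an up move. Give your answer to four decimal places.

p = 0.3500

Risk-neutral probability p = (1 + 0.01 − 0.8)/(1.4 − 0.8) = 0.2100/0.6000 = 0.3500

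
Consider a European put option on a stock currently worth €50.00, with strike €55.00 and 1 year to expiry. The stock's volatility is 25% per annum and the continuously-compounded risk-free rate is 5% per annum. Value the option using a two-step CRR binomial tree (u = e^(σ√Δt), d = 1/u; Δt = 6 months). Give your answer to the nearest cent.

CRR parameters: u = e^(σ√Δt) = e^(0.25·√0.5) = 1.1934, d = 1/u = 0.8380
Per-period rate: rΔt = 0.05·0.5 = 0.025, so R = e^0.025 = 1.0253
Risk-neutral probability p = (e^0.025 − 0.8380)/(1.1934 − 0.8380) = 0.1873/0.3554 = 0.5272
Terminal stock prices: S_uu = 71.21, S_ud = 50, S_dd = 35.11
Terminal payoffs (K − S): max(-16.21, 0) = 0, max(5, 0) = 5, max(19.89, 0) = 19.89
Node u (S = 59.67): V_u = e^(−0.025)·[0.5272·0.0000 + 0.4728·5.0000] = 2.3059
Node d (S = 41.9): V_d = e^(−0.025)·[0.5272·5.0000 + 0.4728·19.8906] = 11.7437
Node 0 (S = 50): V_0 = e^(−0.025)·[0.5272·2.3059 + 0.4728·11.7437] = 6.6014

€6.60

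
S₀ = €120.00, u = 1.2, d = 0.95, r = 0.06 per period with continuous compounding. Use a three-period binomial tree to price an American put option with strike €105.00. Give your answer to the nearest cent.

€0.30

Risk-neutral probability p = (e^0.06 − 0.95)/(1.2 − 0.95) = 0.1118/0.2500 = 0.4473
Terminal stock prices: S_uuu = 207.4, S_uud = 164.2, S_udd = 130, S_ddd = 102.9
Terminal payoffs (K − S): max(-102.4, 0) = 0, max(-59.16, 0) = 0, max(-24.96, 0) = 0, max(2.115, 0) = 2.115
Node uu (S = 172.8): continuation = e^(−0.06)·[0.4473·0.0000 + 0.5527·0.0000] = 0.0000; exercise value = 0.0000 ≤ continuation, so V_uu = 0.0000
Node ud (S = 136.8): continuation = e^(−0.06)·[0.4473·0.0000 + 0.5527·0.0000] = 0.0000; exercise value = 0.0000 ≤ continuation, so V_ud = 0.0000
Node dd (S = 108.3): continuation = e^(−0.06)·[0.4473·0.0000 + 0.5527·2.1150] = 1.1008; exercise value = 0.0000 ≤ continuation, so V_dd = 1.1008
Node u (S = 144): continuation = e^(−0.06)·[0.4473·0.0000 + 0.5527·0.0000] = 0.0000; exercise value = 0.0000 ≤ continuation, so V_u = 0.0000
Node d (S = 114): continuation = e^(−0.06)·[0.4473·0.0000 + 0.5527·1.1008] = 0.5729; exercise value = 0.0000 ≤ continuation, so V_d = 0.5729
Node 0 (S = 120): continuation = e^(−0.06)·[0.4473·0.0000 + 0.5527·0.5729] = 0.2982; exercise value = 0.0000 ≤ continuation, so V_0 = 0.2982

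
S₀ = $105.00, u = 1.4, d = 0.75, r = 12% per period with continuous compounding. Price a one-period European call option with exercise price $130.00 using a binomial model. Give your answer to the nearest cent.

Risk-neutral probability p = (e^0.12 − 0.75)/(1.4 − 0.75) = 0.3775/0.6500 = 0.5808
Terminal stock prices: S_u = 147, S_d = 78.75
Terminal payoffs (S − K): max(17, 0) = 17, max(-51.25, 0) = 0
Node 0 (S = 105): V_0 = e^(−0.12)·[0.5808·17.0000 + 0.4192·0.0000] = 8.7566

$8.76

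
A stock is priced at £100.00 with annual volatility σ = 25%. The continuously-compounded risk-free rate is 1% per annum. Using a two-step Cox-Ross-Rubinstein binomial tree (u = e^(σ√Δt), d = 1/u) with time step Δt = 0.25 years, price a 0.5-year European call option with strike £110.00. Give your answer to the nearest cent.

CRR parameters: u = e^(σ√Δt) = e^(0.25·√0.25) = 1.1331, d = 1/u = 0.8825
Per-period rate: rΔt = 0.01·0.25 = 0.0025, so R = e^0.0025 = 1.0025
Risk-neutral probability p = (e^0.0025 − 0.8825)/(1.1331 − 0.8825) = 0.1200/0.2507 = 0.4788
Terminal stock prices: S_uu = 128.4, S_ud = 100, S_dd = 77.88
Terminal payoffs (S − K): max(18.4, 0) = 18.4, max(-10, 0) = 0, max(-32.12, 0) = 0
Node u (S = 113.3): V_u = e^(−0.0025)·[0.4788·18.4025 + 0.5212·0.0000] = 8.7887
Node d (S = 88.25): V_d = e^(−0.0025)·[0.4788·0.0000 + 0.5212·0.0000] = 0.0000
Node 0 (S = 100): V_0 = e^(−0.0025)·[0.4788·8.7887 + 0.5212·0.0000] = 4.1973

£4.20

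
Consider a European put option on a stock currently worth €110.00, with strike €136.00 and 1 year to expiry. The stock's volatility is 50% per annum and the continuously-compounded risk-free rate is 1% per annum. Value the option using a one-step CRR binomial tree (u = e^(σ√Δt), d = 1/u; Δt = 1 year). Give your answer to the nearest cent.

€42.03

CRR parameters: u = e^(σ√Δt) = e^(0.5·√1) = 1.6487, d = 1/u = 0.6065
Per-period rate: rΔt = 0.01·1 = 0.01, so R = e^0.01 = 1.0101
Risk-neutral probability p = (e^0.01 − 0.6065)/(1.6487 − 0.6065) = 0.4035/1.0422 = 0.3872
Terminal stock prices: S_u = 181.4, S_d = 66.72
Terminal payoffs (K − S): max(-45.36, 0) = 0, max(69.28, 0) = 69.28
Node 0 (S = 110): V_0 = e^(−0.01)·[0.3872·0.0000 + 0.6128·69.2816] = 42.0344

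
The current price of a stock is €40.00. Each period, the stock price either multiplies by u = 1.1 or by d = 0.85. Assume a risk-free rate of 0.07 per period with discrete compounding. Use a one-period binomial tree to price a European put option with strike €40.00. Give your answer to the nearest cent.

Risk-neutral probability p = (1 + 0.07 − 0.85)/(1.1 − 0.85) = 0.2200/0.2500 = 0.8800
Terminal stock prices: S_u = 44, S_d = 34
Terminal payoffs (K − S): max(-4, 0) = 0, max(6, 0) = 6
Node 0 (S = 40): V_0 = 1/1.07·[0.8800·0.0000 + 0.1200·6.0000] = 0.6729

€0.67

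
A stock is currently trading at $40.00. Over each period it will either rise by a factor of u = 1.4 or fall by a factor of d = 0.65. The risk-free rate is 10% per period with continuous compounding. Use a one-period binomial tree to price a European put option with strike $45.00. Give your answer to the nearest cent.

$6.76

Risk-neutral probability p = (e^0.1 − 0.65)/(1.4 − 0.65) = 0.4552/0.7500 = 0.6069
Terminal stock prices: S_u = 56, S_d = 26
Terminal payoffs (K − S): max(-11, 0) = 0, max(19, 0) = 19
Node 0 (S = 40): V_0 = e^(−0.1)·[0.6069·0.0000 + 0.3931·19.0000] = 6.7582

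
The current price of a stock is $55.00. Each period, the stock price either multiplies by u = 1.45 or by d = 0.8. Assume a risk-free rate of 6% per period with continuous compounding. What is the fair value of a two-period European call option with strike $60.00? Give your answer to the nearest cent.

$9.63

Risk-neutral probability p = (e^0.06 − 0.8)/(1.45 − 0.8) = 0.2618/0.6500 = 0.4028
Terminal stock prices: S_uu = 115.6, S_ud = 63.8, S_dd = 35.2
Terminal payoffs (S − K): max(55.64, 0) = 55.64, max(3.8, 0) = 3.8, max(-24.8, 0) = 0
Node u (S = 79.75): V_u = e^(−0.06)·[0.4028·55.6375 + 0.5972·3.8000] = 23.2441
Node d (S = 44): V_d = e^(−0.06)·[0.4028·3.8000 + 0.5972·0.0000] = 1.4416
Node 0 (S = 55): V_0 = e^(−0.06)·[0.4028·23.2441 + 0.5972·1.4416] = 9.6288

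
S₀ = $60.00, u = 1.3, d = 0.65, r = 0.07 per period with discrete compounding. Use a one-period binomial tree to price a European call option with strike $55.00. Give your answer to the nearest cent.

Risk-neutral probability p = (1 + 0.07 − 0.65)/(1.3 − 0.65) = 0.4200/0.6500 = 0.6462
Terminal stock prices: S_u = 78, S_d = 39
Terminal payoffs (S − K): max(23, 0) = 23, max(-16, 0) = 0
Node 0 (S = 60): V_0 = 1/1.07·[0.6462·23.0000 + 0.3538·0.0000] = 13.8893

$13.89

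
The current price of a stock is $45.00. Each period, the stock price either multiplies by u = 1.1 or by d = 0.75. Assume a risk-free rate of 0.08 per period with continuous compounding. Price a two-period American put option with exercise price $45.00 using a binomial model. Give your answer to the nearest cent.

Risk-neutral probability p = (e^0.08 − 0.75)/(1.1 − 0.75) = 0.3333/0.3500 = 0.9522
Terminal stock prices: S_uu = 54.45, S_ud = 37.13, S_dd = 25.31
Terminal payoffs (K − S): max(-9.45, 0) = 0, max(7.875, 0) = 7.875, max(19.69, 0) = 19.69
Node u (S = 49.5): continuation = e^(−0.08)·[0.9522·0.0000 + 0.0478·7.8750] = 0.3471; exercise value = 0.0000 ≤ continuation, so V_u = 0.3471
Node d (S = 33.75): continuation = e^(−0.08)·[0.9522·7.8750 + 0.0478·19.6875] = 7.7902; exercise value = 11.2500 > continuation, so V_d = 11.2500 (exercise)
Node 0 (S = 45): continuation = e^(−0.08)·[0.9522·0.3471 + 0.0478·11.2500] = 0.8010; exercise value = 0.0000 ≤ continuation, so V_0 = 0.8010

$0.80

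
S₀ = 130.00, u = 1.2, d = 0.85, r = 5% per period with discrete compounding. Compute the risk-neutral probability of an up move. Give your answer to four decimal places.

p = 0.5714

Risk-neutral probability p = (1 + 0.05 − 0.85)/(1.2 − 0.85) = 0.2000/0.3500 = 0.5714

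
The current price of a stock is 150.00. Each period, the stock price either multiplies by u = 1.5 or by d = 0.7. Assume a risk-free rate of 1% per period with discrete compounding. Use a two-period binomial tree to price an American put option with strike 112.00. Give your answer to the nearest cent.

14.16

Risk-neutral probability p = (1 + 0.01 − 0.7)/(1.5 − 0.7) = 0.3100/0.8000 = 0.3875
Terminal stock prices: S_uu = 337.5, S_ud = 157.5, S_dd = 73.5
Terminal payoffs (K − S): max(-225.5, 0) = 0, max(-45.5, 0) = 0, max(38.5, 0) = 38.5
Node u (S = 225): continuation = 1/1.01·[0.3875·0.0000 + 0.6125·0.0000] = 0.0000; exercise value = 0.0000 ≤ continuation, so V_u = 0.0000
Node d (S = 105): continuation = 1/1.01·[0.3875·0.0000 + 0.6125·38.5000] = 23.3478; exercise value = 7.0000 ≤ continuation, so V_d = 23.3478
Node 0 (S = 150): continuation = 1/1.01·[0.3875·0.0000 + 0.6125·23.3478] = 14.1589; exercise value = 0.0000 ≤ continuation, so V_0 = 14.1589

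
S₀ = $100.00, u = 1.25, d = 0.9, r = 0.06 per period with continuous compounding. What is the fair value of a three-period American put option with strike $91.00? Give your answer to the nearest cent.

$2.56

Risk-neutral probability p = (e^0.06 − 0.9)/(1.25 − 0.9) = 0.1618/0.3500 = 0.4624
Terminal stock prices: S_uuu = 195.3, S_uud = 140.6, S_udd = 101.2, S_ddd = 72.9
Terminal payoffs (K − S): max(-104.3, 0) = 0, max(-49.62, 0) = 0, max(-10.25, 0) = 0, max(18.1, 0) = 18.1
Node uu (S = 156.2): continuation = e^(−0.06)·[0.4624·0.0000 + 0.5376·0.0000] = 0.0000; exercise value = 0.0000 ≤ continuation, so V_uu = 0.0000
Node ud (S = 112.5): continuation = e^(−0.06)·[0.4624·0.0000 + 0.5376·0.0000] = 0.0000; exercise value = 0.0000 ≤ continuation, so V_ud = 0.0000
Node dd (S = 81): continuation = e^(−0.06)·[0.4624·0.0000 + 0.5376·18.1000] = 9.1641; exercise value = 10.0000 > continuation, so V_dd = 10.0000 (exercise)
Node u (S = 125): continuation = e^(−0.06)·[0.4624·0.0000 + 0.5376·0.0000] = 0.0000; exercise value = 0.0000 ≤ continuation, so V_u = 0.0000
Node d (S = 90): continuation = e^(−0.06)·[0.4624·0.0000 + 0.5376·10.0000] = 5.0630; exercise value = 1.0000 ≤ continuation, so V_d = 5.0630
Node 0 (S = 100): continuation = e^(−0.06)·[0.4624·0.0000 + 0.5376·5.0630] = 2.5634; exercise value = 0.0000 ≤ continuation, so V_0 = 2.5634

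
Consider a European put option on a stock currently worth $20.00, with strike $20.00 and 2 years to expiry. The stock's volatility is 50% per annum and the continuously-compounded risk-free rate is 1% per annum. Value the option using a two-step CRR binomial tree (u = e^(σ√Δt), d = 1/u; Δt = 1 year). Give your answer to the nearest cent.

$4.65

CRR parameters: u = e^(σ√Δt) = e^(0.5·√1) = 1.6487, d = 1/u = 0.6065
Per-period rate: rΔt = 0.01·1 = 0.01, so R = e^0.01 = 1.0101
Risk-neutral probability p = (e^0.01 − 0.6065)/(1.6487 − 0.6065) = 0.4035/1.0422 = 0.3872
Terminal stock prices: S_uu = 54.37, S_ud = 20, S_dd = 7.358
Terminal payoffs (K − S): max(-34.37, 0) = 0, max(0, 0) = 0, max(12.64, 0) = 12.64
Node u (S = 32.97): V_u = e^(−0.01)·[0.3872·0.0000 + 0.6128·0.0000] = 0.0000
Node d (S = 12.13): V_d = e^(−0.01)·[0.3872·0.0000 + 0.6128·12.6424] = 7.6704
Node 0 (S = 20): V_0 = e^(−0.01)·[0.3872·0.0000 + 0.6128·7.6704] = 4.6538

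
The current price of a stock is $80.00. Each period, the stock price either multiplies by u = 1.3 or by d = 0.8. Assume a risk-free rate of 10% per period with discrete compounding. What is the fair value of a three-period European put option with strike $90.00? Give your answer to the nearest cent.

Risk-neutral probability p = (1 + 0.1 − 0.8)/(1.3 − 0.8) = 0.3000/0.5000 = 0.6000
Terminal stock prices: S_uuu = 175.8, S_uud = 108.2, S_udd = 66.56, S_ddd = 40.96
Terminal payoffs (K − S): max(-85.76, 0) = 0, max(-18.16, 0) = 0, max(23.44, 0) = 23.44, max(49.04, 0) = 49.04
Node uu (S = 135.2): V_uu = 1/1.1·[0.6000·0.0000 + 0.4000·0.0000] = 0.0000
Node ud (S = 83.2): V_ud = 1/1.1·[0.6000·0.0000 + 0.4000·23.4400] = 8.5236
Node dd (S = 51.2): V_dd = 1/1.1·[0.6000·23.4400 + 0.4000·49.0400] = 30.6182
Node u (S = 104): V_u = 1/1.1·[0.6000·0.0000 + 0.4000·8.5236] = 3.0995
Node d (S = 64): V_d = 1/1.1·[0.6000·8.5236 + 0.4000·30.6182] = 15.7831
Node 0 (S = 80): V_0 = 1/1.1·[0.6000·3.0995 + 0.4000·15.7831] = 7.4300

$7.43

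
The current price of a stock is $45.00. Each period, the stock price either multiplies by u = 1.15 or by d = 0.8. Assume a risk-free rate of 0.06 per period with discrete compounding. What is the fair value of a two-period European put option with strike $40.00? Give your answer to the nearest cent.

$0.66

Risk-neutral probability p = (1 + 0.06 − 0.8)/(1.15 − 0.8) = 0.2600/0.3500 = 0.7429
Terminal stock prices: S_uu = 59.51, S_ud = 41.4, S_dd = 28.8
Terminal payoffs (K − S): max(-19.51, 0) = 0, max(-1.4, 0) = 0, max(11.2, 0) = 11.2
Node u (S = 51.75): V_u = 1/1.06·[0.7429·0.0000 + 0.2571·0.0000] = 0.0000
Node d (S = 36): V_d = 1/1.06·[0.7429·0.0000 + 0.2571·11.2000] = 2.7170
Node 0 (S = 45): V_0 = 1/1.06·[0.7429·0.0000 + 0.2571·2.7170] = 0.6591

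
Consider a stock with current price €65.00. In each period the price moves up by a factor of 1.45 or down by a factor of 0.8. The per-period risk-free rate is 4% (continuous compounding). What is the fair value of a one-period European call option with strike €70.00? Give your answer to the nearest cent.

€8.63

Risk-neutral probability p = (e^0.04 − 0.8)/(1.45 − 0.8) = 0.2408/0.6500 = 0.3705
Terminal stock prices: S_u = 94.25, S_d = 52
Terminal payoffs (S − K): max(24.25, 0) = 24.25, max(-18, 0) = 0
Node 0 (S = 65): V_0 = e^(−0.04)·[0.3705·24.2500 + 0.6295·0.0000] = 8.6318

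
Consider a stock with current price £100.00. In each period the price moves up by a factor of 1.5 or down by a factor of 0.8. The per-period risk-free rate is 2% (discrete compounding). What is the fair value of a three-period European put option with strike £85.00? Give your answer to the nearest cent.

Risk-neutral probability p = (1 + 0.02 − 0.8)/(1.5 − 0.8) = 0.2200/0.7000 = 0.3143
Terminal stock prices: S_uuu = 337.5, S_uud = 180, S_udd = 96, S_ddd = 51.2
Terminal payoffs (K − S): max(-252.5, 0) = 0, max(-95, 0) = 0, max(-11, 0) = 0, max(33.8, 0) = 33.8
Node uu (S = 225): V_uu = 1/1.02·[0.3143·0.0000 + 0.6857·0.0000] = 0.0000
Node ud (S = 120): V_ud = 1/1.02·[0.3143·0.0000 + 0.6857·0.0000] = 0.0000
Node dd (S = 64): V_dd = 1/1.02·[0.3143·0.0000 + 0.6857·33.8000] = 22.7227
Node u (S = 150): V_u = 1/1.02·[0.3143·0.0000 + 0.6857·0.0000] = 0.0000
Node d (S = 80): V_d = 1/1.02·[0.3143·0.0000 + 0.6857·22.7227] = 15.2758
Node 0 (S = 100): V_0 = 1/1.02·[0.3143·0.0000 + 0.6857·15.2758] = 10.2694

£10.27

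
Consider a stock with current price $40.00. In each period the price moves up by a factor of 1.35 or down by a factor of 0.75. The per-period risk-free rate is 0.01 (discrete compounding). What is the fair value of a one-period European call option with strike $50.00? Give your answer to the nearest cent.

$1.72

Risk-neutral probability p = (1 + 0.01 − 0.75)/(1.35 − 0.75) = 0.2600/0.6000 = 0.4333
Terminal stock prices: S_u = 54, S_d = 30
Terminal payoffs (S − K): max(4, 0) = 4, max(-20, 0) = 0
Node 0 (S = 40): V_0 = 1/1.01·[0.4333·4.0000 + 0.5667·0.0000] = 1.7162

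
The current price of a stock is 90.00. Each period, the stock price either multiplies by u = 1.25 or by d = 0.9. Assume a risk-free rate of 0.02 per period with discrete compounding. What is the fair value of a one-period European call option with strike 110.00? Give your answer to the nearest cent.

Risk-neutral probability p = (1 + 0.02 − 0.9)/(1.25 − 0.9) = 0.1200/0.3500 = 0.3429
Terminal stock prices: S_u = 112.5, S_d = 81
Terminal payoffs (S − K): max(2.5, 0) = 2.5, max(-29, 0) = 0
Node 0 (S = 90): V_0 = 1/1.02·[0.3429·2.5000 + 0.6571·0.0000] = 0.8403

0.84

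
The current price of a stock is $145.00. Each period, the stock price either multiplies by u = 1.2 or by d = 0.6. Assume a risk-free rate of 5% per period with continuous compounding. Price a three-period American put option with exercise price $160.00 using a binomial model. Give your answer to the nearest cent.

$30.78

Risk-neutral probability p = (e^0.05 − 0.6)/(1.2 − 0.6) = 0.4513/0.6000 = 0.7521
Terminal stock prices: S_uuu = 250.6, S_uud = 125.3, S_udd = 62.64, S_ddd = 31.32
Terminal payoffs (K − S): max(-90.56, 0) = 0, max(34.72, 0) = 34.72, max(97.36, 0) = 97.36, max(128.7, 0) = 128.7
Node uu (S = 208.8): continuation = e^(−0.05)·[0.7521·0.0000 + 0.2479·34.7200] = 8.1867; exercise value = 0.0000 ≤ continuation, so V_uu = 8.1867
Node ud (S = 104.4): continuation = e^(−0.05)·[0.7521·34.7200 + 0.2479·97.3600] = 47.7967; exercise value = 55.6000 > continuation, so V_ud = 55.6000 (exercise)
Node dd (S = 52.2): continuation = e^(−0.05)·[0.7521·97.3600 + 0.2479·128.6800] = 99.9967; exercise value = 107.8000 > continuation, so V_dd = 107.8000 (exercise)
Node u (S = 174): continuation = e^(−0.05)·[0.7521·8.1867 + 0.2479·55.6000] = 18.9671; exercise value = 0.0000 ≤ continuation, so V_u = 18.9671
Node d (S = 87): continuation = e^(−0.05)·[0.7521·55.6000 + 0.2479·107.8000] = 65.1967; exercise value = 73.0000 > continuation, so V_d = 73.0000 (exercise)
Node 0 (S = 145): continuation = e^(−0.05)·[0.7521·18.9671 + 0.2479·73.0000] = 30.7826; exercise value = 15.0000 ≤ continuation, so V_0 = 30.7826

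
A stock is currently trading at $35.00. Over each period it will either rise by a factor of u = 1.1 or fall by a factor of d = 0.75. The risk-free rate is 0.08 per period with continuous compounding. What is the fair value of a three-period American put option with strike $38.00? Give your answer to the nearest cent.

$3.00

Risk-neutral probability p = (e^0.08 − 0.75)/(1.1 − 0.75) = 0.3333/0.3500 = 0.9522
Terminal stock prices: S_uuu = 46.59, S_uud = 31.76, S_udd = 21.66, S_ddd = 14.77
Terminal payoffs (K − S): max(-8.585, 0) = 0, max(6.237, 0) = 6.237, max(16.34, 0) = 16.34, max(23.23, 0) = 23.23
Node uu (S = 42.35): continuation = e^(−0.08)·[0.9522·0.0000 + 0.0478·6.2375] = 0.2749; exercise value = 0.0000 ≤ continuation, so V_uu = 0.2749
Node ud (S = 28.88): continuation = e^(−0.08)·[0.9522·6.2375 + 0.0478·16.3438] = 6.2034; exercise value = 9.1250 > continuation, so V_ud = 9.1250 (exercise)
Node dd (S = 19.69): continuation = e^(−0.08)·[0.9522·16.3438 + 0.0478·23.2344] = 15.3909; exercise value = 18.3125 > continuation, so V_dd = 18.3125 (exercise)
Node u (S = 38.5): continuation = e^(−0.08)·[0.9522·0.2749 + 0.0478·9.1250] = 0.6439; exercise value = 0.0000 ≤ continuation, so V_u = 0.6439
Node d (S = 26.25): continuation = e^(−0.08)·[0.9522·9.1250 + 0.0478·18.3125] = 8.8284; exercise value = 11.7500 > continuation, so V_d = 11.7500 (exercise)
Node 0 (S = 35): continuation = e^(−0.08)·[0.9522·0.6439 + 0.0478·11.7500] = 1.0840; exercise value = 3.0000 > continuation, so V_0 = 3.0000 (exercise)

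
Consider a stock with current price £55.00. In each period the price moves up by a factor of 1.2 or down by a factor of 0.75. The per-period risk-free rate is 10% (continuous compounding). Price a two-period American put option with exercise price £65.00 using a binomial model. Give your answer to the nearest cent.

£10.00

Risk-neutral probability p = (e^0.1 − 0.75)/(1.2 − 0.75) = 0.3552/0.4500 = 0.7893
Terminal stock prices: S_uu = 79.2, S_ud = 49.5, S_dd = 30.94
Terminal payoffs (K − S): max(-14.2, 0) = 0, max(15.5, 0) = 15.5, max(34.06, 0) = 34.06
Node u (S = 66): continuation = e^(−0.1)·[0.7893·0.0000 + 0.2107·15.5000] = 2.9555; exercise value = 0.0000 ≤ continuation, so V_u = 2.9555
Node d (S = 41.25): continuation = e^(−0.1)·[0.7893·15.5000 + 0.2107·34.0625] = 17.5644; exercise value = 23.7500 > continuation, so V_d = 23.7500 (exercise)
Node 0 (S = 55): continuation = e^(−0.1)·[0.7893·2.9555 + 0.2107·23.7500] = 6.6393; exercise value = 10.0000 > continuation, so V_0 = 10.0000 (exercise)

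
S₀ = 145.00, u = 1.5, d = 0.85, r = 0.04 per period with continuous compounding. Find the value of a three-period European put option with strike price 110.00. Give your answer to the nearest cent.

6.55

Risk-neutral probability p = (e^0.04 − 0.85)/(1.5 − 0.85) = 0.1908/0.6500 = 0.2936
Terminal stock prices: S_uuu = 489.4, S_uud = 277.3, S_udd = 157.1, S_ddd = 89.05
Terminal payoffs (K − S): max(-379.4, 0) = 0, max(-167.3, 0) = 0, max(-47.14, 0) = 0, max(20.95, 0) = 20.95
Node uu (S = 326.2): V_uu = e^(−0.04)·[0.2936·0.0000 + 0.7064·0.0000] = 0.0000
Node ud (S = 184.9): V_ud = e^(−0.04)·[0.2936·0.0000 + 0.7064·0.0000] = 0.0000
Node dd (S = 104.8): V_dd = e^(−0.04)·[0.2936·0.0000 + 0.7064·20.9519] = 14.2210
Node u (S = 217.5): V_u = e^(−0.04)·[0.2936·0.0000 + 0.7064·0.0000] = 0.0000
Node d (S = 123.2): V_d = e^(−0.04)·[0.2936·0.0000 + 0.7064·14.2210] = 9.6524
Node 0 (S = 145): V_0 = e^(−0.04)·[0.2936·0.0000 + 0.7064·9.6524] = 6.5515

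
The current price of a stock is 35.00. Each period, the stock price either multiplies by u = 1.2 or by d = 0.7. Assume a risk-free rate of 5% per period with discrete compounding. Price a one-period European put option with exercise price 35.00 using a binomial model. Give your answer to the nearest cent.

3.00

Risk-neutral probability p = (1 + 0.05 − 0.7)/(1.2 − 0.7) = 0.3500/0.5000 = 0.7000
Terminal stock prices: S_u = 42, S_d = 24.5
Terminal payoffs (K − S): max(-7, 0) = 0, max(10.5, 0) = 10.5
Node 0 (S = 35): V_0 = 1/1.05·[0.7000·0.0000 + 0.3000·10.5000] = 3.0000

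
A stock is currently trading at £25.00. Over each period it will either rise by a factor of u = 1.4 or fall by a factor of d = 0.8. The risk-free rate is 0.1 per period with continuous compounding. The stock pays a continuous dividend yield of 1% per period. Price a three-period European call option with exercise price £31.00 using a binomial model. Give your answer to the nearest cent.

£5.52

Per-period risk-free factor R = e^0.1 = 1.1052; dividend-adjusted growth = e^(0.1−0.01) = 1.0942.
Risk-neutral probability p = (1.0942 − 0.8)/(1.4 − 0.8) = 0.2942/0.6000 = 0.4903
Terminal stock prices: S_uuu = 68.6, S_uud = 39.2, S_udd = 22.4, S_ddd = 12.8
Terminal payoffs (S − K): max(37.6, 0) = 37.6, max(8.2, 0) = 8.2, max(-8.6, 0) = 0, max(-18.2, 0) = 0
Node uu (S = 49): V_uu = e^(−0.1)·[0.4903·37.6000 + 0.5097·8.2000] = 20.4625
Node ud (S = 28): V_ud = e^(−0.1)·[0.4903·8.2000 + 0.5097·0.0000] = 3.6378
Node dd (S = 16): V_dd = e^(−0.1)·[0.4903·0.0000 + 0.5097·0.0000] = 0.0000
Node u (S = 35): V_u = e^(−0.1)·[0.4903·20.4625 + 0.5097·3.6378] = 10.7556
Node d (S = 20): V_d = e^(−0.1)·[0.4903·3.6378 + 0.5097·0.0000] = 1.6138
Node 0 (S = 25): V_0 = e^(−0.1)·[0.4903·10.7556 + 0.5097·1.6138] = 5.5159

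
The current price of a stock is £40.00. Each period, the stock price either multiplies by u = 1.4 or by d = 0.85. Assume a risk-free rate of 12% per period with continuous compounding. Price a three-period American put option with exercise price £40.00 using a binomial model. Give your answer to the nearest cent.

£2.64

Risk-neutral probability p = (e^0.12 − 0.85)/(1.4 − 0.85) = 0.2775/0.5500 = 0.5045
Terminal stock prices: S_uuu = 109.8, S_uud = 66.64, S_udd = 40.46, S_ddd = 24.56
Terminal payoffs (K − S): max(-69.76, 0) = 0, max(-26.64, 0) = 0, max(-0.46, 0) = 0, max(15.44, 0) = 15.44
Node uu (S = 78.4): continuation = e^(−0.12)·[0.5045·0.0000 + 0.4955·0.0000] = 0.0000; exercise value = 0.0000 ≤ continuation, so V_uu = 0.0000
Node ud (S = 47.6): continuation = e^(−0.12)·[0.5045·0.0000 + 0.4955·0.0000] = 0.0000; exercise value = 0.0000 ≤ continuation, so V_ud = 0.0000
Node dd (S = 28.9): continuation = e^(−0.12)·[0.5045·0.0000 + 0.4955·15.4350] = 6.7827; exercise value = 11.1000 > continuation, so V_dd = 11.1000 (exercise)
Node u (S = 56): continuation = e^(−0.12)·[0.5045·0.0000 + 0.4955·0.0000] = 0.0000; exercise value = 0.0000 ≤ continuation, so V_u = 0.0000
Node d (S = 34): continuation = e^(−0.12)·[0.5045·0.0000 + 0.4955·11.1000] = 4.8777; exercise value = 6.0000 > continuation, so V_d = 6.0000 (exercise)
Node 0 (S = 40): continuation = e^(−0.12)·[0.5045·0.0000 + 0.4955·6.0000] = 2.6366; exercise value = 0.0000 ≤ continuation, so V_0 = 2.6366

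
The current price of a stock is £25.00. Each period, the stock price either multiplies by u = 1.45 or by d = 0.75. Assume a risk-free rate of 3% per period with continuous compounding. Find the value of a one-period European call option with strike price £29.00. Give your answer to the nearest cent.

£2.82

Risk-neutral probability p = (e^0.03 − 0.75)/(1.45 − 0.75) = 0.2805/0.7000 = 0.4006
Terminal stock prices: S_u = 36.25, S_d = 18.75
Terminal payoffs (S − K): max(7.25, 0) = 7.25, max(-10.25, 0) = 0
Node 0 (S = 25): V_0 = e^(−0.03)·[0.4006·7.2500 + 0.5994·0.0000] = 2.8189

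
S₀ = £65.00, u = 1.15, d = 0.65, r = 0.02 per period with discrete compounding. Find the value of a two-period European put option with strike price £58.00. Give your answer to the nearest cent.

£5.47

Risk-neutral probability p = (1 + 0.02 − 0.65)/(1.15 − 0.65) = 0.3700/0.5000 = 0.7400
Terminal stock prices: S_uu = 85.96, S_ud = 48.59, S_dd = 27.46
Terminal payoffs (K − S): max(-27.96, 0) = 0, max(9.413, 0) = 9.413, max(30.54, 0) = 30.54
Node u (S = 74.75): V_u = 1/1.02·[0.7400·0.0000 + 0.2600·9.4125] = 2.3993
Node d (S = 42.25): V_d = 1/1.02·[0.7400·9.4125 + 0.2600·30.5375] = 14.6127
Node 0 (S = 65): V_0 = 1/1.02·[0.7400·2.3993 + 0.2600·14.6127] = 5.4655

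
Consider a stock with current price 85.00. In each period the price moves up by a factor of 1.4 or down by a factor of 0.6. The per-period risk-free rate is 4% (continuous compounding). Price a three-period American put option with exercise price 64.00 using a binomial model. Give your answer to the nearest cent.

Risk-neutral probability p = (e^0.04 − 0.6)/(1.4 − 0.6) = 0.4408/0.8000 = 0.5510
Terminal stock prices: S_uuu = 233.2, S_uud = 99.96, S_udd = 42.84, S_ddd = 18.36
Terminal payoffs (K − S): max(-169.2, 0) = 0, max(-35.96, 0) = 0, max(21.16, 0) = 21.16, max(45.64, 0) = 45.64
Node uu (S = 166.6): continuation = e^(−0.04)·[0.5510·0.0000 + 0.4490·0.0000] = 0.0000; exercise value = 0.0000 ≤ continuation, so V_uu = 0.0000
Node ud (S = 71.4): continuation = e^(−0.04)·[0.5510·0.0000 + 0.4490·21.1600] = 9.1280; exercise value = 0.0000 ≤ continuation, so V_ud = 9.1280
Node dd (S = 30.6): continuation = e^(−0.04)·[0.5510·21.1600 + 0.4490·45.6400] = 30.8905; exercise value = 33.4000 > continuation, so V_dd = 33.4000 (exercise)
Node u (S = 119): continuation = e^(−0.04)·[0.5510·0.0000 + 0.4490·9.1280] = 3.9377; exercise value = 0.0000 ≤ continuation, so V_u = 3.9377
Node d (S = 51): continuation = e^(−0.04)·[0.5510·9.1280 + 0.4490·33.4000] = 19.2406; exercise value = 13.0000 ≤ continuation, so V_d = 19.2406
Node 0 (S = 85): continuation = e^(−0.04)·[0.5510·3.9377 + 0.4490·19.2406] = 10.3847; exercise value = 0.0000 ≤ continuation, so V_0 = 10.3847

10.38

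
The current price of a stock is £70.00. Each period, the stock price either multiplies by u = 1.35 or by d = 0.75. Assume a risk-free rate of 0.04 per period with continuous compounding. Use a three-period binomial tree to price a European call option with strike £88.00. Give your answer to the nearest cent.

£10.98

Risk-neutral probability p = (e^0.04 − 0.75)/(1.35 − 0.75) = 0.2908/0.6000 = 0.4847
Terminal stock prices: S_uuu = 172.2, S_uud = 95.68, S_udd = 53.16, S_ddd = 29.53
Terminal payoffs (S − K): max(84.23, 0) = 84.23, max(7.681, 0) = 7.681, max(-34.84, 0) = 0, max(-58.47, 0) = 0
Node uu (S = 127.6): V_uu = e^(−0.04)·[0.4847·84.2263 + 0.5153·7.6813] = 43.0255
Node ud (S = 70.88): V_ud = e^(−0.04)·[0.4847·7.6813 + 0.5153·0.0000] = 3.5770
Node dd (S = 39.38): V_dd = e^(−0.04)·[0.4847·0.0000 + 0.5153·0.0000] = 0.0000
Node u (S = 94.5): V_u = e^(−0.04)·[0.4847·43.0255 + 0.5153·3.5770] = 21.8071
Node d (S = 52.5): V_d = e^(−0.04)·[0.4847·3.5770 + 0.5153·0.0000] = 1.6657
Node 0 (S = 70): V_0 = e^(−0.04)·[0.4847·21.8071 + 0.5153·1.6657] = 10.9799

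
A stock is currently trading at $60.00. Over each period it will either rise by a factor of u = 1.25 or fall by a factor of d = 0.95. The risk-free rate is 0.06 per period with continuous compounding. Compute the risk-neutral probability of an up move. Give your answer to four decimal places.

p = 0.3728

Risk-neutral probability p = (e^0.06 − 0.95)/(1.25 − 0.95) = 0.1118/0.3000 = 0.3728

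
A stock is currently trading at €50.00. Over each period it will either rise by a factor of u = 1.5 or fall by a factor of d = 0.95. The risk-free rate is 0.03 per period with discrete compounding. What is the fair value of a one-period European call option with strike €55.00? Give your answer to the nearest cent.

€2.82

Risk-neutral probability p = (1 + 0.03 − 0.95)/(1.5 − 0.95) = 0.0800/0.5500 = 0.1455
Terminal stock prices: S_u = 75, S_d = 47.5
Terminal payoffs (S − K): max(20, 0) = 20, max(-7.5, 0) = 0
Node 0 (S = 50): V_0 = 1/1.03·[0.1455·20.0000 + 0.8545·0.0000] = 2.8244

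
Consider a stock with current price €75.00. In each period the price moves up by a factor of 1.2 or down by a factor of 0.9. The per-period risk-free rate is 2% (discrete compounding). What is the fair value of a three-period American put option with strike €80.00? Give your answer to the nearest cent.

Risk-neutral probability p = (1 + 0.02 − 0.9)/(1.2 − 0.9) = 0.1200/0.3000 = 0.4000
Terminal stock prices: S_uuu = 129.6, S_uud = 97.2, S_udd = 72.9, S_ddd = 54.68
Terminal payoffs (K − S): max(-49.6, 0) = 0, max(-17.2, 0) = 0, max(7.1, 0) = 7.1, max(25.32, 0) = 25.32
Node uu (S = 108): continuation = 1/1.02·[0.4000·0.0000 + 0.6000·0.0000] = 0.0000; exercise value = 0.0000 ≤ continuation, so V_uu = 0.0000
Node ud (S = 81): continuation = 1/1.02·[0.4000·0.0000 + 0.6000·7.1000] = 4.1765; exercise value = 0.0000 ≤ continuation, so V_ud = 4.1765
Node dd (S = 60.75): continuation = 1/1.02·[0.4000·7.1000 + 0.6000·25.3250] = 17.6814; exercise value = 19.2500 > continuation, so V_dd = 19.2500 (exercise)
Node u (S = 90): continuation = 1/1.02·[0.4000·0.0000 + 0.6000·4.1765] = 2.4567; exercise value = 0.0000 ≤ continuation, so V_u = 2.4567
Node d (S = 67.5): continuation = 1/1.02·[0.4000·4.1765 + 0.6000·19.2500] = 12.9614; exercise value = 12.5000 ≤ continuation, so V_d = 12.9614
Node 0 (S = 75): continuation = 1/1.02·[0.4000·2.4567 + 0.6000·12.9614] = 8.5878; exercise value = 5.0000 ≤ continuation, so V_0 = 8.5878

€8.59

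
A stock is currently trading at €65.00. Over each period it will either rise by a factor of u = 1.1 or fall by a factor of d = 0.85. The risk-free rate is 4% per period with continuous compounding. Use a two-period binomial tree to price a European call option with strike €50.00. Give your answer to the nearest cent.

Risk-neutral probability p = (e^0.04 − 0.85)/(1.1 − 0.85) = 0.1908/0.2500 = 0.7632
Terminal stock prices: S_uu = 78.65, S_ud = 60.77, S_dd = 46.96
Terminal payoffs (S − K): max(28.65, 0) = 28.65, max(10.77, 0) = 10.77, max(-3.038, 0) = 0
Node u (S = 71.5): V_u = e^(−0.04)·[0.7632·28.6500 + 0.2368·10.7750] = 23.4605
Node d (S = 55.25): V_d = e^(−0.04)·[0.7632·10.7750 + 0.2368·0.0000] = 7.9015
Node 0 (S = 65): V_0 = e^(−0.04)·[0.7632·23.4605 + 0.2368·7.9015] = 19.0014

€19.00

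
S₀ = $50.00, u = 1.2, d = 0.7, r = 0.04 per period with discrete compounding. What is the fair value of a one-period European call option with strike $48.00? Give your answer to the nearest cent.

$7.85

Risk-neutral probability p = (1 + 0.04 − 0.7)/(1.2 − 0.7) = 0.3400/0.5000 = 0.6800
Terminal stock prices: S_u = 60, S_d = 35
Terminal payoffs (S − K): max(12, 0) = 12, max(-13, 0) = 0
Node 0 (S = 50): V_0 = 1/1.04·[0.6800·12.0000 + 0.3200·0.0000] = 7.8462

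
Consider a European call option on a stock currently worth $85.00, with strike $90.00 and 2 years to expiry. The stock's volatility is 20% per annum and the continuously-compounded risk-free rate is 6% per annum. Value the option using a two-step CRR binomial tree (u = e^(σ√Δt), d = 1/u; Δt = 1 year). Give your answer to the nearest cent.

CRR parameters: u = e^(σ√Δt) = e^(0.2·√1) = 1.2214, d = 1/u = 0.8187
Per-period rate: rΔt = 0.06·1 = 0.06, so R = e^0.06 = 1.0618
Risk-neutral probability p = (e^0.06 − 0.8187)/(1.2214 − 0.8187) = 0.2431/0.4027 = 0.6037
Terminal stock prices: S_uu = 126.8, S_ud = 85, S_dd = 56.98
Terminal payoffs (S − K): max(36.81, 0) = 36.81, max(-5, 0) = 0, max(-33.02, 0) = 0
Node u (S = 103.8): V_u = e^(−0.06)·[0.6037·36.8051 + 0.3963·0.0000] = 20.9264
Node d (S = 69.59): V_d = e^(−0.06)·[0.6037·0.0000 + 0.3963·0.0000] = 0.0000
Node 0 (S = 85): V_0 = e^(−0.06)·[0.6037·20.9264 + 0.3963·0.0000] = 11.8982

$11.90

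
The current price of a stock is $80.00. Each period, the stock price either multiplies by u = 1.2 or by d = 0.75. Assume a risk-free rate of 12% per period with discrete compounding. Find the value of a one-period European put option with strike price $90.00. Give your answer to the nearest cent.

$4.76

Risk-neutral probability p = (1 + 0.12 − 0.75)/(1.2 − 0.75) = 0.3700/0.4500 = 0.8222
Terminal stock prices: S_u = 96, S_d = 60
Terminal payoffs (K − S): max(-6, 0) = 0, max(30, 0) = 30
Node 0 (S = 80): V_0 = 1/1.12·[0.8222·0.0000 + 0.1778·30.0000] = 4.7619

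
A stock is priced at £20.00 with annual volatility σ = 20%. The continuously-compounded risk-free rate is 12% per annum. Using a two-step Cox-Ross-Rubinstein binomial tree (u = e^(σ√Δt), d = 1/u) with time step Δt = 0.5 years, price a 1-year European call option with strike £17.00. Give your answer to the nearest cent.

£5.09

CRR parameters: u = e^(σ√Δt) = e^(0.2·√0.5) = 1.1519, d = 1/u = 0.8681
Per-period rate: rΔt = 0.12·0.5 = 0.06, so R = e^0.06 = 1.0618
Risk-neutral probability p = (e^0.06 − 0.8681)/(1.1519 − 0.8681) = 0.1937/0.2838 = 0.6826
Terminal stock prices: S_uu = 26.54, S_ud = 20, S_dd = 15.07
Terminal payoffs (S − K): max(9.538, 0) = 9.538, max(3, 0) = 3, max(-1.927, 0) = 0
Node u (S = 23.04): V_u = e^(−0.06)·[0.6826·9.5379 + 0.3174·3.0000] = 7.0282
Node d (S = 17.36): V_d = e^(−0.06)·[0.6826·3.0000 + 0.3174·0.0000] = 1.9285
Node 0 (S = 20): V_0 = e^(−0.06)·[0.6826·7.0282 + 0.3174·1.9285] = 5.0946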